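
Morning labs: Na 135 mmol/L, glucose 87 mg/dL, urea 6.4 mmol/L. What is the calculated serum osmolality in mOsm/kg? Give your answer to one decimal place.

Calculated osmolality = 2·Na + glucose/18 + urea
= 2·135 + 87/18 + 6.4
= 270 + 4.83 + 6.40
= 281.23 mOsm/kg

281.2 mOsm/kg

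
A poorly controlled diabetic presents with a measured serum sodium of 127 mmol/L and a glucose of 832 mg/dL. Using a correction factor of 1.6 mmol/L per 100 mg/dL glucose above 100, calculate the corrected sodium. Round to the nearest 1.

139 mmol/L

Corrected Na = measured Na + 1.6 · (glucose − 100)/100
= 127 + 1.6 · (832 − 100)/100
= 127 + 11.7
= 138.7 mmol/L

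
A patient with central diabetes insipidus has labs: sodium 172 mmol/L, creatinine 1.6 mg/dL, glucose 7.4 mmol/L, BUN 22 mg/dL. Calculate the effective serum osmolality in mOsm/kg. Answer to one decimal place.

351.4 mOsm/kg

Effective osmolality excludes urea (freely permeant across cell membranes):
2·Na + glucose
= 2·172 + 7.4
= 344 + 7.4
= 351.4 mOsm/kg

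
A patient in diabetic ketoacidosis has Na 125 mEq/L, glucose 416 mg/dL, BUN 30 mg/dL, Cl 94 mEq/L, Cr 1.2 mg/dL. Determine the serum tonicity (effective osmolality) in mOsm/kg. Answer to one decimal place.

273.1 mOsm/kg

Effective osmolality excludes urea (freely permeant across cell membranes):
2·Na + glucose/18
= 2·125 + 416/18
= 250 + 23.11
= 273.11 mOsm/kg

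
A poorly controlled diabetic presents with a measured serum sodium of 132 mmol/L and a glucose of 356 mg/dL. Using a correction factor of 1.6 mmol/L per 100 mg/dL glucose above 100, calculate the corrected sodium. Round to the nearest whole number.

136 mmol/L

Corrected Na = measured Na + 1.6 · (glucose − 100)/100
= 132 + 1.6 · (356 − 100)/100
= 132 + 4.1
= 136.1 mmol/L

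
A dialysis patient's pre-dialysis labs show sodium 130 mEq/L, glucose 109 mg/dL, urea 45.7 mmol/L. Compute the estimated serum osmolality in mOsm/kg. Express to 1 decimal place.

Calculated osmolality = 2·Na + glucose/18 + urea
= 2·130 + 109/18 + 45.7
= 260 + 6.06 + 45.70
= 311.76 mOsm/kg

311.8 mOsm/kg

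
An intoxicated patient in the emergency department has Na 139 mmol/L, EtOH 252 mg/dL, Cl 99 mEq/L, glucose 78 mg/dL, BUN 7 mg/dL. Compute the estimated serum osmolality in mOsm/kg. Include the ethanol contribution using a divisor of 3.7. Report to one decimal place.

Calculated osmolality = 2·Na + glucose/18 + BUN/2.8 + ethanol/3.7
= 2·139 + 78/18 + 7/2.8 + 252/3.7
= 278 + 4.33 + 2.50 + 68.11
= 352.94 mOsm/kg

352.9 mOsm/kg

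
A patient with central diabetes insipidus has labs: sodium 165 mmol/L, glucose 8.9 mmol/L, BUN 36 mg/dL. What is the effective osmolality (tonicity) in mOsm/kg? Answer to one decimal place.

338.9 mOsm/kg

Effective osmolality excludes urea (freely permeant across cell membranes):
2·Na + glucose
= 2·165 + 8.9
= 330 + 8.9
= 338.9 mOsm/kg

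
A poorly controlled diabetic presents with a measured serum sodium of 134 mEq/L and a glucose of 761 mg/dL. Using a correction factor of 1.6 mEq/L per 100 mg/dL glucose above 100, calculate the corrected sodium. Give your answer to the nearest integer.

Corrected Na = measured Na + 1.6 · (glucose − 100)/100
= 134 + 1.6 · (761 − 100)/100
= 134 + 10.6
= 144.6 mEq/L

145 mEq/L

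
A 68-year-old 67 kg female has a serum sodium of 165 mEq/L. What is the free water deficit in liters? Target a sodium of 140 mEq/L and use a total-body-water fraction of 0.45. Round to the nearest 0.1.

5.4 L

TBW = 0.45 · 67 = 30.15 L
Free water deficit = TBW · (Na/140 − 1)
= 30.15 · (165/140 − 1)
= 30.15 · 0.1786
= 5.38 L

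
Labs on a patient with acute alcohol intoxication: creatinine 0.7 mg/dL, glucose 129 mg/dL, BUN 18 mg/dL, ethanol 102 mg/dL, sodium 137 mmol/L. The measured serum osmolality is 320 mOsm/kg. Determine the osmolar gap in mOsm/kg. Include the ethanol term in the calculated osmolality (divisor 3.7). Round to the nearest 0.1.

4.8 mOsm/kg

Calculated osmolality = 2·Na + glucose/18 + BUN/2.8 + ethanol/3.7
= 2·137 + 129/18 + 18/2.8 + 102/3.7
= 274 + 7.17 + 6.43 + 27.57
= 315.17 mOsm/kg ≈ 315.2 mOsm/kg
Osmolar gap = measured − calculated = 320 − 315.2 = 4.8 mOsm/kg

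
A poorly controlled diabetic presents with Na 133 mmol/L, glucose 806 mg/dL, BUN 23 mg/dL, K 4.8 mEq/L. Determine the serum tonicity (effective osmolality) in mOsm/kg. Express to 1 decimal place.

310.8 mOsm/kg

Effective osmolality excludes urea (freely permeant across cell membranes):
2·Na + glucose/18
= 2·133 + 806/18
= 266 + 44.78
= 310.78 mOsm/kg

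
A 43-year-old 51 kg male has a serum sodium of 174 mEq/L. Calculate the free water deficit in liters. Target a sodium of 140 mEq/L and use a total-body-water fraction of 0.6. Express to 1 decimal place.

TBW = 0.6 · 51 = 30.6 L
Free water deficit = TBW · (Na/140 − 1)
= 30.6 · (174/140 − 1)
= 30.6 · 0.2429
= 7.43 L

7.4 L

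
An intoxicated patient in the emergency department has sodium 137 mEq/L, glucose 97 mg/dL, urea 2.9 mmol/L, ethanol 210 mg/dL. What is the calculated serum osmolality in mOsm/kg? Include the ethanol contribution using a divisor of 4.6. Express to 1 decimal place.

327.9 mOsm/kg

Calculated osmolality = 2·Na + glucose/18 + urea + ethanol/4.6
= 2·137 + 97/18 + 2.9 + 210/4.6
= 274 + 5.39 + 2.90 + 45.65
= 327.94 mOsm/kg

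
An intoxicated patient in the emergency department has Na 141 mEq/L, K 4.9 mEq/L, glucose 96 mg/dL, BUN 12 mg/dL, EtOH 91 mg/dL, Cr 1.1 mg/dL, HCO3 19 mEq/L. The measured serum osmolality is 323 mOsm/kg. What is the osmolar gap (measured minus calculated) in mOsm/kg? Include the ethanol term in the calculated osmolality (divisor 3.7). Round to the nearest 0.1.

6.8 mOsm/kg

Calculated osmolality = 2·Na + glucose/18 + BUN/2.8 + ethanol/3.7
= 2·141 + 96/18 + 12/2.8 + 91/3.7
= 282 + 5.33 + 4.29 + 24.59
= 316.21 mOsm/kg ≈ 316.2 mOsm/kg
Osmolar gap = measured − calculated = 323 − 316.2 = 6.8 mOsm/kg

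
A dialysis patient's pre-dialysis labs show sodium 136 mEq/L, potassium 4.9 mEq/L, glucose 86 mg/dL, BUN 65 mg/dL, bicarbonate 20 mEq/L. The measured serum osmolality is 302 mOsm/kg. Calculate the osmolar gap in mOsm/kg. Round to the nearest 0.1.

2.0 mOsm/kg

Calculated osmolality = 2·Na + glucose/18 + BUN/2.8
= 2·136 + 86/18 + 65/2.8
= 272 + 4.78 + 23.21
= 299.99 mOsm/kg ≈ 300.0 mOsm/kg
Osmolar gap = measured − calculated = 302 − 300.0 = 2.0 mOsm/kg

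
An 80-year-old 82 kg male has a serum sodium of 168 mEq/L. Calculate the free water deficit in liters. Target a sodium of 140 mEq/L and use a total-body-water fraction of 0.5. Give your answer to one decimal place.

TBW = 0.5 · 82 = 41 L
Free water deficit = TBW · (Na/140 − 1)
= 41 · (168/140 − 1)
= 41 · 0.2
= 8.2 L

8.2 L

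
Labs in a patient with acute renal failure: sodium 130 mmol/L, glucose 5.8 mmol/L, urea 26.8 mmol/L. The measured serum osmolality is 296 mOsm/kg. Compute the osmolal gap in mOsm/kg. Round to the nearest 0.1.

3.4 mOsm/kg

Calculated osmolality = 2·Na + glucose + urea
= 2·130 + 5.8 + 26.8
= 260 + 5.80 + 26.80
= 292.6 mOsm/kg ≈ 292.6 mOsm/kg
Osmolar gap = measured − calculated = 296 − 292.6 = 3.4 mOsm/kg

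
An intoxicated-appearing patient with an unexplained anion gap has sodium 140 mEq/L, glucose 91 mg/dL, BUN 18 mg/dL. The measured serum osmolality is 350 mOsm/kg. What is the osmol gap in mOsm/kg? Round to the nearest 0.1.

Calculated osmolality = 2·Na + glucose/18 + BUN/2.8
= 2·140 + 91/18 + 18/2.8
= 280 + 5.06 + 6.43
= 291.49 mOsm/kg ≈ 291.5 mOsm/kg
Osmolar gap = measured − calculated = 350 − 291.5 = 58.5 mOsm/kg

58.5 mOsm/kg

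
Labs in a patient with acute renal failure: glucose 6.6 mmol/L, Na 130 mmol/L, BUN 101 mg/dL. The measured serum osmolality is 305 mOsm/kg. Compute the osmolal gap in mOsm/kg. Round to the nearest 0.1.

2.3 mOsm/kg

Calculated osmolality = 2·Na + glucose + BUN/2.8
= 2·130 + 6.6 + 101/2.8
= 260 + 6.60 + 36.07
= 302.67 mOsm/kg ≈ 302.7 mOsm/kg
Osmolar gap = measured − calculated = 305 − 302.7 = 2.3 mOsm/kg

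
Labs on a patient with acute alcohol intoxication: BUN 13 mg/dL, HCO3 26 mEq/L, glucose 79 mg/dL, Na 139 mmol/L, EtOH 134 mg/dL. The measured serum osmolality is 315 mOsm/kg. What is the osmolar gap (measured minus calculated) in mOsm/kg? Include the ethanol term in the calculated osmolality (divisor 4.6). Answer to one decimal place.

Calculated osmolality = 2·Na + glucose/18 + BUN/2.8 + ethanol/4.6
= 2·139 + 79/18 + 13/2.8 + 134/4.6
= 278 + 4.39 + 4.64 + 29.13
= 316.16 mOsm/kg ≈ 316.2 mOsm/kg
Osmolar gap = measured − calculated = 315 − 316.2 = -1.2 mOsm/kg

-1.2 mOsm/kg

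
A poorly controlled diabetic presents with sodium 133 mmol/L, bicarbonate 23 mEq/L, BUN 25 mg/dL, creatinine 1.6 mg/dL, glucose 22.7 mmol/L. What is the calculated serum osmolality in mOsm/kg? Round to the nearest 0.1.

Calculated osmolality = 2·Na + glucose + BUN/2.8
= 2·133 + 22.7 + 25/2.8
= 266 + 22.70 + 8.93
= 297.63 mOsm/kg

297.6 mOsm/kg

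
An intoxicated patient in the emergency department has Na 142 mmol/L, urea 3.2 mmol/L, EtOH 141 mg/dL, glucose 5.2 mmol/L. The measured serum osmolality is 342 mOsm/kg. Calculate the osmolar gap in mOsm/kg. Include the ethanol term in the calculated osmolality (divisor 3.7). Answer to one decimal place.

11.5 mOsm/kg

Calculated osmolality = 2·Na + glucose + urea + ethanol/3.7
= 2·142 + 5.2 + 3.2 + 141/3.7
= 284 + 5.20 + 3.20 + 38.11
= 330.51 mOsm/kg ≈ 330.5 mOsm/kg
Osmolar gap = measured − calculated = 342 − 330.5 = 11.5 mOsm/kg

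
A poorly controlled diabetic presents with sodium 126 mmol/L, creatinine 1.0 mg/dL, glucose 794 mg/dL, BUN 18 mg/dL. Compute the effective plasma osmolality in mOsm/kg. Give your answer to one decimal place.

296.1 mOsm/kg

Effective osmolality excludes urea (freely permeant across cell membranes):
2·Na + glucose/18
= 2·126 + 794/18
= 252 + 44.11
= 296.11 mOsm/kg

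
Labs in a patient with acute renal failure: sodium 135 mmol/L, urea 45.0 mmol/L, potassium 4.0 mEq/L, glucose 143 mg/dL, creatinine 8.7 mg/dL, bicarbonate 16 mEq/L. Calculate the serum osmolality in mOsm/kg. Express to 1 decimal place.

Calculated osmolality = 2·Na + glucose/18 + urea
= 2·135 + 143/18 + 45
= 270 + 7.94 + 45
= 322.94 mOsm/kg

322.9 mOsm/kg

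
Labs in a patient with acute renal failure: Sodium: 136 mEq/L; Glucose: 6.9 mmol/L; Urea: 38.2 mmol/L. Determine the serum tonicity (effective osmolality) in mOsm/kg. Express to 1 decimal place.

278.9 mOsm/kg

Effective osmolality excludes urea (freely permeant across cell membranes):
2·Na + glucose
= 2·136 + 6.9
= 272 + 6.9
= 278.9 mOsm/kg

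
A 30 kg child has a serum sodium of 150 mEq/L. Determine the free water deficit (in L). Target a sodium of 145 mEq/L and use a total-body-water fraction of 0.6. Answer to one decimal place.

TBW = 0.6 · 30 = 18 L
Free water deficit = TBW · (Na/145 − 1)
= 18 · (150/145 − 1)
= 18 · 0.0345
= 0.62 L

0.6 L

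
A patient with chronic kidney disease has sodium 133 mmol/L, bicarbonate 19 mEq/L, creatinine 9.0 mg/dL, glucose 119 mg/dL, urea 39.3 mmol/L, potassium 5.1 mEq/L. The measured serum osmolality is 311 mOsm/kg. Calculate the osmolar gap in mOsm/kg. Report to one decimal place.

Calculated osmolality = 2·Na + glucose/18 + urea
= 2·133 + 119/18 + 39.3
= 266 + 6.61 + 39.30
= 311.91 mOsm/kg ≈ 311.9 mOsm/kg
Osmolar gap = measured − calculated = 311 − 311.9 = -0.9 mOsm/kg

-0.9 mOsm/kg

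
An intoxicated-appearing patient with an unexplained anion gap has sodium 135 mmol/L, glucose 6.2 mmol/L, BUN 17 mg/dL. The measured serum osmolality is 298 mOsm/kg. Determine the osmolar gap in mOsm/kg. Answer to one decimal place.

Calculated osmolality = 2·Na + glucose + BUN/2.8
= 2·135 + 6.2 + 17/2.8
= 270 + 6.20 + 6.07
= 282.27 mOsm/kg ≈ 282.3 mOsm/kg
Osmolar gap = measured − calculated = 298 − 282.3 = 15.7 mOsm/kg

15.7 mOsm/kg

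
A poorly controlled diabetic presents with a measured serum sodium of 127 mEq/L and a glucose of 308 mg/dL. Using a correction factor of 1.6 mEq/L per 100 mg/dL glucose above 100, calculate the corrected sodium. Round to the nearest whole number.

Corrected Na = measured Na + 1.6 · (glucose − 100)/100
= 127 + 1.6 · (308 − 100)/100
= 127 + 3.3
= 130.3 mEq/L

130 mEq/L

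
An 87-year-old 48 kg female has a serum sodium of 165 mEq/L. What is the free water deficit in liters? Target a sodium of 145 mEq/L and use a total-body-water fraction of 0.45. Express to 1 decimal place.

TBW = 0.45 · 48 = 21.6 L
Free water deficit = TBW · (Na/145 − 1)
= 21.6 · (165/145 − 1)
= 21.6 · 0.1379
= 2.98 L

3.0 L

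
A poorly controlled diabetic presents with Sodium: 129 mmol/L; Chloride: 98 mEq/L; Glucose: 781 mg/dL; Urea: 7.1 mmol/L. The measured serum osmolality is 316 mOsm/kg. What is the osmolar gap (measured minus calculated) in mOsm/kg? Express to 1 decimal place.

7.5 mOsm/kg

Calculated osmolality = 2·Na + glucose/18 + urea
= 2·129 + 781/18 + 7.1
= 258 + 43.39 + 7.10
= 308.49 mOsm/kg ≈ 308.5 mOsm/kg
Osmolar gap = measured − calculated = 316 − 308.5 = 7.5 mOsm/kg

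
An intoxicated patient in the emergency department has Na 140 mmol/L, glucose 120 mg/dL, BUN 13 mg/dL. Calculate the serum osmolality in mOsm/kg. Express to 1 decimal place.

Calculated osmolality = 2·Na + glucose/18 + BUN/2.8
= 2·140 + 120/18 + 13/2.8
= 280 + 6.67 + 4.64
= 291.31 mOsm/kg

291.3 mOsm/kg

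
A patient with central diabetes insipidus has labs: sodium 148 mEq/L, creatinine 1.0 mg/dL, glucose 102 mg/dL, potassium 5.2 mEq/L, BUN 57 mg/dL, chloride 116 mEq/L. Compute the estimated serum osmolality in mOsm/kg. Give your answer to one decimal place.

322.0 mOsm/kg

Calculated osmolality = 2·Na + glucose/18 + BUN/2.8
= 2·148 + 102/18 + 57/2.8
= 296 + 5.67 + 20.36
= 322.03 mOsm/kg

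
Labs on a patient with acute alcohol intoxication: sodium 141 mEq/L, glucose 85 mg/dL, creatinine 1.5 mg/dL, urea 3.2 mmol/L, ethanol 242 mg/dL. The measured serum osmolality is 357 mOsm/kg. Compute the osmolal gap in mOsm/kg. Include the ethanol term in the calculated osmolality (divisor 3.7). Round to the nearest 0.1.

Calculated osmolality = 2·Na + glucose/18 + urea + ethanol/3.7
= 2·141 + 85/18 + 3.2 + 242/3.7
= 282 + 4.72 + 3.20 + 65.41
= 355.33 mOsm/kg ≈ 355.3 mOsm/kg
Osmolar gap = measured − calculated = 357 − 355.3 = 1.7 mOsm/kg

1.7 mOsm/kg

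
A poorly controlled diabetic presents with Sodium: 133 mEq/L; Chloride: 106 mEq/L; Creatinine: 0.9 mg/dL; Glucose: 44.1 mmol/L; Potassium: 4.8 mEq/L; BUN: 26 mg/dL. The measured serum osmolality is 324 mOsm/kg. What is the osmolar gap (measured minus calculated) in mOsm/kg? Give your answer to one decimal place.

Calculated osmolality = 2·Na + glucose + BUN/2.8
= 2·133 + 44.1 + 26/2.8
= 266 + 44.10 + 9.29
= 319.39 mOsm/kg ≈ 319.4 mOsm/kg
Osmolar gap = measured − calculated = 324 − 319.4 = 4.6 mOsm/kg

4.6 mOsm/kg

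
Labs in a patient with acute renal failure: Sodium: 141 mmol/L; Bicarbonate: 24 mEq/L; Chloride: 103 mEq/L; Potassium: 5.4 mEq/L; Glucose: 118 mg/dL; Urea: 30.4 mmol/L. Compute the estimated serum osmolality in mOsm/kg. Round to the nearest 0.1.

Calculated osmolality = 2·Na + glucose/18 + urea
= 2·141 + 118/18 + 30.4
= 282 + 6.56 + 30.40
= 318.96 mOsm/kg

319.0 mOsm/kg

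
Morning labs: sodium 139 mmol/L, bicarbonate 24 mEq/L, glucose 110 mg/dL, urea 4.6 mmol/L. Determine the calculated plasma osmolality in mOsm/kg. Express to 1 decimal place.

Calculated osmolality = 2·Na + glucose/18 + urea
= 2·139 + 110/18 + 4.6
= 278 + 6.11 + 4.60
= 288.71 mOsm/kg

288.7 mOsm/kg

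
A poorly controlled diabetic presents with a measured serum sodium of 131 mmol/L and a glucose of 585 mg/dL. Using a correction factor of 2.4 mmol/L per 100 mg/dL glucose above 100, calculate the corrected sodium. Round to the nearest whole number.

Corrected Na = measured Na + 2.4 · (glucose − 100)/100
= 131 + 2.4 · (585 − 100)/100
= 131 + 11.6
= 142.6 mmol/L

143 mmol/L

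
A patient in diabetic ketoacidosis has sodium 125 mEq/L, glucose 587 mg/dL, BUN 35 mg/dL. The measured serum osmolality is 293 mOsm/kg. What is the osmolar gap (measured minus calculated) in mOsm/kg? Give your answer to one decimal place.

Calculated osmolality = 2·Na + glucose/18 + BUN/2.8
= 2·125 + 587/18 + 35/2.8
= 250 + 32.61 + 12.50
= 295.11 mOsm/kg ≈ 295.1 mOsm/kg
Osmolar gap = measured − calculated = 293 − 295.1 = -2.1 mOsm/kg

-2.1 mOsm/kg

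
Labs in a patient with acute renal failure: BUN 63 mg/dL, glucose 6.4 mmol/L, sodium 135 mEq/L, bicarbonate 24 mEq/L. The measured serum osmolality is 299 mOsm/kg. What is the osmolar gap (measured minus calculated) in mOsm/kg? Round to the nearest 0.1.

Calculated osmolality = 2·Na + glucose + BUN/2.8
= 2·135 + 6.4 + 63/2.8
= 270 + 6.40 + 22.50
= 298.9 mOsm/kg ≈ 298.9 mOsm/kg
Osmolar gap = measured − calculated = 299 − 298.9 = 0.1 mOsm/kg

0.1 mOsm/kg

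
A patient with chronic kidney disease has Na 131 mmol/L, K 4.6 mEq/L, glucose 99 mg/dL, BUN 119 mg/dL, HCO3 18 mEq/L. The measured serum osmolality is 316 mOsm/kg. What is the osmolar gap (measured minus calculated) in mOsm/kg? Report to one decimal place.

Calculated osmolality = 2·Na + glucose/18 + BUN/2.8
= 2·131 + 99/18 + 119/2.8
= 262 + 5.50 + 42.50
= 310 mOsm/kg ≈ 310.0 mOsm/kg
Osmolar gap = measured − calculated = 316 − 310.0 = 6.0 mOsm/kg

6.0 mOsm/kg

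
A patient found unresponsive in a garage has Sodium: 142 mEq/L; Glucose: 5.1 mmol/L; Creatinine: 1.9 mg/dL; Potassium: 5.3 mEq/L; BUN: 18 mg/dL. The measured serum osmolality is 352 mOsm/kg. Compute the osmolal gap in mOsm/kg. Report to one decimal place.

56.5 mOsm/kg

Calculated osmolality = 2·Na + glucose + BUN/2.8
= 2·142 + 5.1 + 18/2.8
= 284 + 5.10 + 6.43
= 295.53 mOsm/kg ≈ 295.5 mOsm/kg
Osmolar gap = measured − calculated = 352 − 295.5 = 56.5 mOsm/kg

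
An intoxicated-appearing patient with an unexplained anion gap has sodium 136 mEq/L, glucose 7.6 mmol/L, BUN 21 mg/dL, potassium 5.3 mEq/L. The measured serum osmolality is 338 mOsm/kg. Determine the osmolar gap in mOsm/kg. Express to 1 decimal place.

Calculated osmolality = 2·Na + glucose + BUN/2.8
= 2·136 + 7.6 + 21/2.8
= 272 + 7.60 + 7.50
= 287.1 mOsm/kg ≈ 287.1 mOsm/kg
Osmolar gap = measured − calculated = 338 − 287.1 = 50.9 mOsm/kg

50.9 mOsm/kg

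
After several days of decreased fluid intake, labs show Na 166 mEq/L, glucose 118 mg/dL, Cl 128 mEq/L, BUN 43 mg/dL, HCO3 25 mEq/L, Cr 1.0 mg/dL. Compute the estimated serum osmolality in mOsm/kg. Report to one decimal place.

353.9 mOsm/kg

Calculated osmolality = 2·Na + glucose/18 + BUN/2.8
= 2·166 + 118/18 + 43/2.8
= 332 + 6.56 + 15.36
= 353.92 mOsm/kg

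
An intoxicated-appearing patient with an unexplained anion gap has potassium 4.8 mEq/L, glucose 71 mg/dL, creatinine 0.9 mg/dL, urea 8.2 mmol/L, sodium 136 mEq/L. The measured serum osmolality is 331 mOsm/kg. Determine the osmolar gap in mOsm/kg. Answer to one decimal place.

46.9 mOsm/kg

Calculated osmolality = 2·Na + glucose/18 + urea
= 2·136 + 71/18 + 8.2
= 272 + 3.94 + 8.20
= 284.14 mOsm/kg ≈ 284.1 mOsm/kg
Osmolar gap = measured − calculated = 331 − 284.1 = 46.9 mOsm/kg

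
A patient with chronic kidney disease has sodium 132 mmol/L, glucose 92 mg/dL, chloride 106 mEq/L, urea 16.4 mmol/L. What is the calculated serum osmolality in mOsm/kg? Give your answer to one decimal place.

Calculated osmolality = 2·Na + glucose/18 + urea
= 2·132 + 92/18 + 16.4
= 264 + 5.11 + 16.40
= 285.51 mOsm/kg

285.5 mOsm/kg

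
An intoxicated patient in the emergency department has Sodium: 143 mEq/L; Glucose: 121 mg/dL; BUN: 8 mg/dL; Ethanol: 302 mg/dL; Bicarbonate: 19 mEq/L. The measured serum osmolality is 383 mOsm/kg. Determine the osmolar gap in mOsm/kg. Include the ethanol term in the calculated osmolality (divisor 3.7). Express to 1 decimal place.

Calculated osmolality = 2·Na + glucose/18 + BUN/2.8 + ethanol/3.7
= 2·143 + 121/18 + 8/2.8 + 302/3.7
= 286 + 6.72 + 2.86 + 81.62
= 377.2 mOsm/kg ≈ 377.2 mOsm/kg
Osmolar gap = measured − calculated = 383 − 377.2 = 5.8 mOsm/kg

5.8 mOsm/kg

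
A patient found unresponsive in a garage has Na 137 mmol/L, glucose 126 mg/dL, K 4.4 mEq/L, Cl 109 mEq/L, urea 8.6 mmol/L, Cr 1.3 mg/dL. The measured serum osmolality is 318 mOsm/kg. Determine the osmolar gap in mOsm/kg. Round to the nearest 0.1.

Calculated osmolality = 2·Na + glucose/18 + urea
= 2·137 + 126/18 + 8.6
= 274 + 7 + 8.60
= 289.6 mOsm/kg ≈ 289.6 mOsm/kg
Osmolar gap = measured − calculated = 318 − 289.6 = 28.4 mOsm/kg

28.4 mOsm/kg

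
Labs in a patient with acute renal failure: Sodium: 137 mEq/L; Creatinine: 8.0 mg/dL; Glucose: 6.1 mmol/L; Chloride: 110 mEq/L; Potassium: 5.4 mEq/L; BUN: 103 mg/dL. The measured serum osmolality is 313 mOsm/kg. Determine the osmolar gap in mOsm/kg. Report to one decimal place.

-3.9 mOsm/kg

Calculated osmolality = 2·Na + glucose + BUN/2.8
= 2·137 + 6.1 + 103/2.8
= 274 + 6.10 + 36.79
= 316.89 mOsm/kg ≈ 316.9 mOsm/kg
Osmolar gap = measured − calculated = 313 − 316.9 = -3.9 mOsm/kg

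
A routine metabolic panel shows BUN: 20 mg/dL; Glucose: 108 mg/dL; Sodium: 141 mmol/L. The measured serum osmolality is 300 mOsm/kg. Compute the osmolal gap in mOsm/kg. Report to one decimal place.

4.9 mOsm/kg

Calculated osmolality = 2·Na + glucose/18 + BUN/2.8
= 2·141 + 108/18 + 20/2.8
= 282 + 6 + 7.14
= 295.14 mOsm/kg ≈ 295.1 mOsm/kg
Osmolar gap = measured − calculated = 300 − 295.1 = 4.9 mOsm/kg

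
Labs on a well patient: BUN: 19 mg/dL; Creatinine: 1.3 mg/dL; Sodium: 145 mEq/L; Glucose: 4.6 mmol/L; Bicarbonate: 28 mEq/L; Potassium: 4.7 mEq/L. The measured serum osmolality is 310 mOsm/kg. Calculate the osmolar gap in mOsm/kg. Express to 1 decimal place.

Calculated osmolality = 2·Na + glucose + BUN/2.8
= 2·145 + 4.6 + 19/2.8
= 290 + 4.60 + 6.79
= 301.39 mOsm/kg ≈ 301.4 mOsm/kg
Osmolar gap = measured − calculated = 310 − 301.4 = 8.6 mOsm/kg

8.6 mOsm/kg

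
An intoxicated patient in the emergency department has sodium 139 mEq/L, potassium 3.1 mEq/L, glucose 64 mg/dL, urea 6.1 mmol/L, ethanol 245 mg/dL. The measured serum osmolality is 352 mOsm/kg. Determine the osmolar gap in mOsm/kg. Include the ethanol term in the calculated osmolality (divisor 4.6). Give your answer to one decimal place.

Calculated osmolality = 2·Na + glucose/18 + urea + ethanol/4.6
= 2·139 + 64/18 + 6.1 + 245/4.6
= 278 + 3.56 + 6.10 + 53.26
= 340.92 mOsm/kg ≈ 340.9 mOsm/kg
Osmolar gap = measured − calculated = 352 − 340.9 = 11.1 mOsm/kg

11.1 mOsm/kg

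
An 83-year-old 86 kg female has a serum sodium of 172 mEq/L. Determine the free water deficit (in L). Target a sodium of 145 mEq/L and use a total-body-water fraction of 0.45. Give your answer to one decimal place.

TBW = 0.45 · 86 = 38.7 L
Free water deficit = TBW · (Na/145 − 1)
= 38.7 · (172/145 − 1)
= 38.7 · 0.1862
= 7.21 L

7.2 L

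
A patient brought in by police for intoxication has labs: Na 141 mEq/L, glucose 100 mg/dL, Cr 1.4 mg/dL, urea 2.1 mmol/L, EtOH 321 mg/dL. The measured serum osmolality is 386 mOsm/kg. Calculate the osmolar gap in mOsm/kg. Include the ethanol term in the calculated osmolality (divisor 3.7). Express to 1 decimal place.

9.6 mOsm/kg

Calculated osmolality = 2·Na + glucose/18 + urea + ethanol/3.7
= 2·141 + 100/18 + 2.1 + 321/3.7
= 282 + 5.56 + 2.10 + 86.76
= 376.42 mOsm/kg ≈ 376.4 mOsm/kg
Osmolar gap = measured − calculated = 386 − 376.4 = 9.6 mOsm/kg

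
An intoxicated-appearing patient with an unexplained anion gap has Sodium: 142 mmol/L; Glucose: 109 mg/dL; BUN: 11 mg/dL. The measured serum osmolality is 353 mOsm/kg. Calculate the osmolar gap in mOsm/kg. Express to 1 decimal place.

Calculated osmolality = 2·Na + glucose/18 + BUN/2.8
= 2·142 + 109/18 + 11/2.8
= 284 + 6.06 + 3.93
= 293.99 mOsm/kg ≈ 294.0 mOsm/kg
Osmolar gap = measured − calculated = 353 − 294.0 = 59.0 mOsm/kg

59.0 mOsm/kg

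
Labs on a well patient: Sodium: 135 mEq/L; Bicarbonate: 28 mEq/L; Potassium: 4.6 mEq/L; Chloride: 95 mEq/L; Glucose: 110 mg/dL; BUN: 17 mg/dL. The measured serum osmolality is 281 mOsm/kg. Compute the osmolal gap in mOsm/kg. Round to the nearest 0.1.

-1.2 mOsm/kg

Calculated osmolality = 2·Na + glucose/18 + BUN/2.8
= 2·135 + 110/18 + 17/2.8
= 270 + 6.11 + 6.07
= 282.18 mOsm/kg ≈ 282.2 mOsm/kg
Osmolar gap = measured − calculated = 281 − 282.2 = -1.2 mOsm/kg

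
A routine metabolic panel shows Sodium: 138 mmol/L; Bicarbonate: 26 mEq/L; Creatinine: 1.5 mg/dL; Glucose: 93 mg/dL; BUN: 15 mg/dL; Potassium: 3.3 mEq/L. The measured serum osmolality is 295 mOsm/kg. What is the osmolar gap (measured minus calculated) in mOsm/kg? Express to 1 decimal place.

8.5 mOsm/kg

Calculated osmolality = 2·Na + glucose/18 + BUN/2.8
= 2·138 + 93/18 + 15/2.8
= 276 + 5.17 + 5.36
= 286.53 mOsm/kg ≈ 286.5 mOsm/kg
Osmolar gap = measured − calculated = 295 − 286.5 = 8.5 mOsm/kg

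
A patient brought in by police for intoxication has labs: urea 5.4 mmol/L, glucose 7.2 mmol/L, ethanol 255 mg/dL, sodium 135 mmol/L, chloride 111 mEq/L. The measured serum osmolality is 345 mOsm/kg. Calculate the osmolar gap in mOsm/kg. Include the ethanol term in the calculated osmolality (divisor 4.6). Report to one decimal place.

7.0 mOsm/kg

Calculated osmolality = 2·Na + glucose + urea + ethanol/4.6
= 2·135 + 7.2 + 5.4 + 255/4.6
= 270 + 7.20 + 5.40 + 55.43
= 338.03 mOsm/kg ≈ 338.0 mOsm/kg
Osmolar gap = measured − calculated = 345 − 338.0 = 7.0 mOsm/kg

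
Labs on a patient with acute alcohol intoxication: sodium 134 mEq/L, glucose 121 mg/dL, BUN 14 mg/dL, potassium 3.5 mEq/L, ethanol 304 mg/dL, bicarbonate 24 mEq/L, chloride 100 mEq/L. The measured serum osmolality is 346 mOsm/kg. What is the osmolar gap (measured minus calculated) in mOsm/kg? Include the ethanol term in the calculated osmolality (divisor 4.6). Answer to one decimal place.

0.2 mOsm/kg

Calculated osmolality = 2·Na + glucose/18 + BUN/2.8 + ethanol/4.6
= 2·134 + 121/18 + 14/2.8 + 304/4.6
= 268 + 6.72 + 5 + 66.09
= 345.81 mOsm/kg ≈ 345.8 mOsm/kg
Osmolar gap = measured − calculated = 346 − 345.8 = 0.2 mOsm/kg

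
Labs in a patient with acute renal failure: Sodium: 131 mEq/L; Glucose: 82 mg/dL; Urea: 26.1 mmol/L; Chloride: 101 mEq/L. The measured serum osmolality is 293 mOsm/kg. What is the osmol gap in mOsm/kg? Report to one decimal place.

0.3 mOsm/kg

Calculated osmolality = 2·Na + glucose/18 + urea
= 2·131 + 82/18 + 26.1
= 262 + 4.56 + 26.10
= 292.66 mOsm/kg ≈ 292.7 mOsm/kg
Osmolar gap = measured − calculated = 293 − 292.7 = 0.3 mOsm/kg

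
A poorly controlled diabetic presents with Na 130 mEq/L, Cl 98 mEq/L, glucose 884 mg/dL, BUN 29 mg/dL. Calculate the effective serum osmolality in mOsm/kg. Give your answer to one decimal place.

309.1 mOsm/kg

Effective osmolality excludes urea (freely permeant across cell membranes):
2·Na + glucose/18
= 2·130 + 884/18
= 260 + 49.11
= 309.11 mOsm/kg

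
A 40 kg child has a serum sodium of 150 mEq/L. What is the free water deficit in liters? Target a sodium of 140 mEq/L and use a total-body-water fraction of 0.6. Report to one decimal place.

TBW = 0.6 · 40 = 24 L
Free water deficit = TBW · (Na/140 − 1)
= 24 · (150/140 − 1)
= 24 · 0.0714
= 1.71 L

1.7 L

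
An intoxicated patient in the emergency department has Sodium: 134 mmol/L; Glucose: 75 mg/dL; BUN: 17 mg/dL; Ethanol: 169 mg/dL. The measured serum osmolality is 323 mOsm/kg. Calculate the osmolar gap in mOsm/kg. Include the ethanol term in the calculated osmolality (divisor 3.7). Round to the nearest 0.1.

-0.9 mOsm/kg

Calculated osmolality = 2·Na + glucose/18 + BUN/2.8 + ethanol/3.7
= 2·134 + 75/18 + 17/2.8 + 169/3.7
= 268 + 4.17 + 6.07 + 45.68
= 323.92 mOsm/kg ≈ 323.9 mOsm/kg
Osmolar gap = measured − calculated = 323 − 323.9 = -0.9 mOsm/kg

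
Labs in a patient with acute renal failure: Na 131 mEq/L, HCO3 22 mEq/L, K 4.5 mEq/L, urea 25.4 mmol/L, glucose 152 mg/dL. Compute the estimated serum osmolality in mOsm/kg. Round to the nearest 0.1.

Calculated osmolality = 2·Na + glucose/18 + urea
= 2·131 + 152/18 + 25.4
= 262 + 8.44 + 25.40
= 295.84 mOsm/kg

295.8 mOsm/kg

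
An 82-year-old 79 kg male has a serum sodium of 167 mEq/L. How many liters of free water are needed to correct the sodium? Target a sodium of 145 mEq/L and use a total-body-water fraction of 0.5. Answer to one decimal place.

6.0 L

TBW = 0.5 · 79 = 39.5 L
Free water deficit = TBW · (Na/145 − 1)
= 39.5 · (167/145 − 1)
= 39.5 · 0.1517
= 5.99 L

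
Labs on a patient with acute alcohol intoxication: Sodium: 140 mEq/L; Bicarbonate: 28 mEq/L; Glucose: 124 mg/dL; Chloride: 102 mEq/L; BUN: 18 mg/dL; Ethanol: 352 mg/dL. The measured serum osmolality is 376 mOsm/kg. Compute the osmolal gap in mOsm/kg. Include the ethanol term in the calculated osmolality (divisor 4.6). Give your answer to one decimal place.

Calculated osmolality = 2·Na + glucose/18 + BUN/2.8 + ethanol/4.6
= 2·140 + 124/18 + 18/2.8 + 352/4.6
= 280 + 6.89 + 6.43 + 76.52
= 369.84 mOsm/kg ≈ 369.8 mOsm/kg
Osmolar gap = measured − calculated = 376 − 369.8 = 6.2 mOsm/kg

6.2 mOsm/kg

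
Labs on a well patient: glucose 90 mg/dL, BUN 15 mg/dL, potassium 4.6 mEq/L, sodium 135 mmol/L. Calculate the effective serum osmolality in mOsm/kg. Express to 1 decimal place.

275.0 mOsm/kg

Effective osmolality excludes urea (freely permeant across cell membranes):
2·Na + glucose/18
= 2·135 + 90/18
= 270 + 5
= 275 mOsm/kg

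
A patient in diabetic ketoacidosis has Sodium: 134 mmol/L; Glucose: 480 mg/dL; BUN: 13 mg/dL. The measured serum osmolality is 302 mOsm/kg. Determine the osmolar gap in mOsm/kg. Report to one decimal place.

Calculated osmolality = 2·Na + glucose/18 + BUN/2.8
= 2·134 + 480/18 + 13/2.8
= 268 + 26.67 + 4.64
= 299.31 mOsm/kg ≈ 299.3 mOsm/kg
Osmolar gap = measured − calculated = 302 − 299.3 = 2.7 mOsm/kg

2.7 mOsm/kg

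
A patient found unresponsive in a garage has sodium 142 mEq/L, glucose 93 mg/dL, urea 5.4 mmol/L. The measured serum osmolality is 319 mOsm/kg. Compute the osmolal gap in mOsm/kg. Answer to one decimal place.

24.4 mOsm/kg

Calculated osmolality = 2·Na + glucose/18 + urea
= 2·142 + 93/18 + 5.4
= 284 + 5.17 + 5.40
= 294.57 mOsm/kg ≈ 294.6 mOsm/kg
Osmolar gap = measured − calculated = 319 − 294.6 = 24.4 mOsm/kg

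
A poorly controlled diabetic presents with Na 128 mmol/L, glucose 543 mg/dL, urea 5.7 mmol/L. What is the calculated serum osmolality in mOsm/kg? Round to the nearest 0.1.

291.9 mOsm/kg

Calculated osmolality = 2·Na + glucose/18 + urea
= 2·128 + 543/18 + 5.7
= 256 + 30.17 + 5.70
= 291.87 mOsm/kg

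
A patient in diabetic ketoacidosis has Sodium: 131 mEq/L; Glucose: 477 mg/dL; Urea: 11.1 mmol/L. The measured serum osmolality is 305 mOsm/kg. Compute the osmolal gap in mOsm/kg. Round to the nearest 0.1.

5.4 mOsm/kg

Calculated osmolality = 2·Na + glucose/18 + urea
= 2·131 + 477/18 + 11.1
= 262 + 26.50 + 11.10
= 299.6 mOsm/kg ≈ 299.6 mOsm/kg
Osmolar gap = measured − calculated = 305 − 299.6 = 5.4 mOsm/kg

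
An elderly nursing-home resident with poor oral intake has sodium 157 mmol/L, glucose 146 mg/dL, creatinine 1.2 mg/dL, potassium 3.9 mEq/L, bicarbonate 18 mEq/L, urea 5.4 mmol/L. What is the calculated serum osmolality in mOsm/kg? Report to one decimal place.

327.5 mOsm/kg

Calculated osmolality = 2·Na + glucose/18 + urea
= 2·157 + 146/18 + 5.4
= 314 + 8.11 + 5.40
= 327.51 mOsm/kg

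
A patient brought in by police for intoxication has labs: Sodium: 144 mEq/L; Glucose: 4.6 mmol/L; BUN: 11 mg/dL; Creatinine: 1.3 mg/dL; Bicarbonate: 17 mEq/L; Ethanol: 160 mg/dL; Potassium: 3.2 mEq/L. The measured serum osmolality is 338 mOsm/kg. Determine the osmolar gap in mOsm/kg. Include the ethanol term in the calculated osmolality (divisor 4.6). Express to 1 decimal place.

6.7 mOsm/kg

Calculated osmolality = 2·Na + glucose + BUN/2.8 + ethanol/4.6
= 2·144 + 4.6 + 11/2.8 + 160/4.6
= 288 + 4.60 + 3.93 + 34.78
= 331.31 mOsm/kg ≈ 331.3 mOsm/kg
Osmolar gap = measured − calculated = 338 − 331.3 = 6.7 mOsm/kg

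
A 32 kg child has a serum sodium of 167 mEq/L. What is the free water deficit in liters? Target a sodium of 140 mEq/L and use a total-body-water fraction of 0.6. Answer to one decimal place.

TBW = 0.6 · 32 = 19.2 L
Free water deficit = TBW · (Na/140 − 1)
= 19.2 · (167/140 − 1)
= 19.2 · 0.1929
= 3.7 L

3.7 L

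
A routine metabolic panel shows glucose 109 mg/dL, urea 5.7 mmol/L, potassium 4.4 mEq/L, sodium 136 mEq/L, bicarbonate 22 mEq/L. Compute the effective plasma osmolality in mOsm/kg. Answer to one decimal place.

Effective osmolality excludes urea (freely permeant across cell membranes):
2·Na + glucose/18
= 2·136 + 109/18
= 272 + 6.06
= 278.06 mOsm/kg

278.1 mOsm/kg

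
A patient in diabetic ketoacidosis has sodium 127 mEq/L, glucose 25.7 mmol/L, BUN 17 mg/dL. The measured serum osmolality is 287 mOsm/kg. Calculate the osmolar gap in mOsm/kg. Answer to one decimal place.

Calculated osmolality = 2·Na + glucose + BUN/2.8
= 2·127 + 25.7 + 17/2.8
= 254 + 25.70 + 6.07
= 285.77 mOsm/kg ≈ 285.8 mOsm/kg
Osmolar gap = measured − calculated = 287 − 285.8 = 1.2 mOsm/kg

1.2 mOsm/kg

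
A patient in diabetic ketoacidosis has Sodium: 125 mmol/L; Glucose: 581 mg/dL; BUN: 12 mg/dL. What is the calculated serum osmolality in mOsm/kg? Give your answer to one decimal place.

286.6 mOsm/kg

Calculated osmolality = 2·Na + glucose/18 + BUN/2.8
= 2·125 + 581/18 + 12/2.8
= 250 + 32.28 + 4.29
= 286.57 mOsm/kg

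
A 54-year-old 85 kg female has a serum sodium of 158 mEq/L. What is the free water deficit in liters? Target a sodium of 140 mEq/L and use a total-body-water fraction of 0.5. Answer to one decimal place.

TBW = 0.5 · 85 = 42.5 L
Free water deficit = TBW · (Na/140 − 1)
= 42.5 · (158/140 − 1)
= 42.5 · 0.1286
= 5.47 L

5.5 L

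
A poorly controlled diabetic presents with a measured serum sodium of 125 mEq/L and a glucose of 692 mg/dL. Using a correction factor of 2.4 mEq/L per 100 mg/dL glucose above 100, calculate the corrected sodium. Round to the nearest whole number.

Corrected Na = measured Na + 2.4 · (glucose − 100)/100
= 125 + 2.4 · (692 − 100)/100
= 125 + 14.2
= 139.2 mEq/L

139 mEq/L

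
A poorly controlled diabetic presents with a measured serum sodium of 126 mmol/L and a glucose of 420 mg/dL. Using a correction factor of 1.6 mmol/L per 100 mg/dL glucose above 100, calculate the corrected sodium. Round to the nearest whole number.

131 mmol/L

Corrected Na = measured Na + 1.6 · (glucose − 100)/100
= 126 + 1.6 · (420 − 100)/100
= 126 + 5.1
= 131.1 mmol/L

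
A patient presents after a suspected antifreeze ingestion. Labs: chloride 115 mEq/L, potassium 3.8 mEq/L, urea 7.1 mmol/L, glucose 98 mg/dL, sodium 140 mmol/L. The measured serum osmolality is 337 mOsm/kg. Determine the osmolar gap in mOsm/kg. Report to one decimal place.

44.5 mOsm/kg

Calculated osmolality = 2·Na + glucose/18 + urea
= 2·140 + 98/18 + 7.1
= 280 + 5.44 + 7.10
= 292.54 mOsm/kg ≈ 292.5 mOsm/kg
Osmolar gap = measured − calculated = 337 − 292.5 = 44.5 mOsm/kg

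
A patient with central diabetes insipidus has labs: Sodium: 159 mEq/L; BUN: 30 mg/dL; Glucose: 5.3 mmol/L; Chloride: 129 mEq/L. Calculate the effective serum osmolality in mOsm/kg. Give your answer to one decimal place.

Effective osmolality excludes urea (freely permeant across cell membranes):
2·Na + glucose
= 2·159 + 5.3
= 318 + 5.3
= 323.3 mOsm/kg

323.3 mOsm/kg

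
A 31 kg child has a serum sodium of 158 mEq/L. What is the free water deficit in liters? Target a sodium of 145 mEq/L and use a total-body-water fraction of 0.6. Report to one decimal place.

1.7 L

TBW = 0.6 · 31 = 18.6 L
Free water deficit = TBW · (Na/145 − 1)
= 18.6 · (158/145 − 1)
= 18.6 · 0.0897
= 1.67 L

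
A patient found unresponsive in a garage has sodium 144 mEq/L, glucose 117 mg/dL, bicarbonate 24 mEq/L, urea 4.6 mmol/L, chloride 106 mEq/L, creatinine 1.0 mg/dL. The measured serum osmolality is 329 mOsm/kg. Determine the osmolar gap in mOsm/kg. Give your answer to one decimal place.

29.9 mOsm/kg

Calculated osmolality = 2·Na + glucose/18 + urea
= 2·144 + 117/18 + 4.6
= 288 + 6.50 + 4.60
= 299.1 mOsm/kg ≈ 299.1 mOsm/kg
Osmolar gap = measured − calculated = 329 − 299.1 = 29.9 mOsm/kg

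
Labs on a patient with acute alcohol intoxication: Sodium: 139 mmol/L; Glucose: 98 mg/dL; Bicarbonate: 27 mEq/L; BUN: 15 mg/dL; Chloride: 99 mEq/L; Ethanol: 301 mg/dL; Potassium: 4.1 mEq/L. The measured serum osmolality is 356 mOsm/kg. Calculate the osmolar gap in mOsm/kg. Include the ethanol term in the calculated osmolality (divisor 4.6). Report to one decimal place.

1.8 mOsm/kg

Calculated osmolality = 2·Na + glucose/18 + BUN/2.8 + ethanol/4.6
= 2·139 + 98/18 + 15/2.8 + 301/4.6
= 278 + 5.44 + 5.36 + 65.43
= 354.23 mOsm/kg ≈ 354.2 mOsm/kg
Osmolar gap = measured − calculated = 356 − 354.2 = 1.8 mOsm/kg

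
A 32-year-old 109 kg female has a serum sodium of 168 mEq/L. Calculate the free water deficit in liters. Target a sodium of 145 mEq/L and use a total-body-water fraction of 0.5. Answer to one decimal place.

TBW = 0.5 · 109 = 54.5 L
Free water deficit = TBW · (Na/145 − 1)
= 54.5 · (168/145 − 1)
= 54.5 · 0.1586
= 8.64 L

8.6 L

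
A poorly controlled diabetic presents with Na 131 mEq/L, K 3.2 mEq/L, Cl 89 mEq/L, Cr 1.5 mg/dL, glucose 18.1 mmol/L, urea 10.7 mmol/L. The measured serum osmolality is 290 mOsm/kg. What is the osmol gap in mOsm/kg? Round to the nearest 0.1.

-0.8 mOsm/kg

Calculated osmolality = 2·Na + glucose + urea
= 2·131 + 18.1 + 10.7
= 262 + 18.10 + 10.70
= 290.8 mOsm/kg ≈ 290.8 mOsm/kg
Osmolar gap = measured − calculated = 290 − 290.8 = -0.8 mOsm/kg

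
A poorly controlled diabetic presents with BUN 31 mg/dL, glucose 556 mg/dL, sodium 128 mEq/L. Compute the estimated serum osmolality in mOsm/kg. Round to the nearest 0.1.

Calculated osmolality = 2·Na + glucose/18 + BUN/2.8
= 2·128 + 556/18 + 31/2.8
= 256 + 30.89 + 11.07
= 297.96 mOsm/kg

298.0 mOsm/kg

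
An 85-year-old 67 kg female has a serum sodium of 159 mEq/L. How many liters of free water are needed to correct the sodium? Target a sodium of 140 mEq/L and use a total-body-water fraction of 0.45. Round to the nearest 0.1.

TBW = 0.45 · 67 = 30.15 L
Free water deficit = TBW · (Na/140 − 1)
= 30.15 · (159/140 − 1)
= 30.15 · 0.1357
= 4.09 L

4.1 L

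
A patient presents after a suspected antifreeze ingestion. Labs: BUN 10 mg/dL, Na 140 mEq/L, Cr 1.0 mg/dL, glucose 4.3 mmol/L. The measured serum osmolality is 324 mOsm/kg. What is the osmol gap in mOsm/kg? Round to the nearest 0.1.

Calculated osmolality = 2·Na + glucose + BUN/2.8
= 2·140 + 4.3 + 10/2.8
= 280 + 4.30 + 3.57
= 287.87 mOsm/kg ≈ 287.9 mOsm/kg
Osmolar gap = measured − calculated = 324 − 287.9 = 36.1 mOsm/kg

36.1 mOsm/kg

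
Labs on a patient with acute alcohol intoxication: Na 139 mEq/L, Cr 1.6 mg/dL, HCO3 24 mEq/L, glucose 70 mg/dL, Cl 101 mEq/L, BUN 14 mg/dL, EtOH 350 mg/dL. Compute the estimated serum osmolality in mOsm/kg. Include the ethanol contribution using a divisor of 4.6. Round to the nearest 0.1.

363.0 mOsm/kg

Calculated osmolality = 2·Na + glucose/18 + BUN/2.8 + ethanol/4.6
= 2·139 + 70/18 + 14/2.8 + 350/4.6
= 278 + 3.89 + 5 + 76.09
= 362.98 mOsm/kg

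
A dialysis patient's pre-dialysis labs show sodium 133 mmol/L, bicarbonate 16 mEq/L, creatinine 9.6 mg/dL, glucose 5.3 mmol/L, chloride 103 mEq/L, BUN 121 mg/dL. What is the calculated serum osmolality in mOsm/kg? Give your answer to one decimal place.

314.5 mOsm/kg

Calculated osmolality = 2·Na + glucose + BUN/2.8
= 2·133 + 5.3 + 121/2.8
= 266 + 5.30 + 43.21
= 314.51 mOsm/kg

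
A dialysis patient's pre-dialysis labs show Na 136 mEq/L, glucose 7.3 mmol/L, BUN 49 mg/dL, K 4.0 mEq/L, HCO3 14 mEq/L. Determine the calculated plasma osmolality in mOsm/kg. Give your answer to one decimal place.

Calculated osmolality = 2·Na + glucose + BUN/2.8
= 2·136 + 7.3 + 49/2.8
= 272 + 7.30 + 17.50
= 296.8 mOsm/kg

296.8 mOsm/kg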